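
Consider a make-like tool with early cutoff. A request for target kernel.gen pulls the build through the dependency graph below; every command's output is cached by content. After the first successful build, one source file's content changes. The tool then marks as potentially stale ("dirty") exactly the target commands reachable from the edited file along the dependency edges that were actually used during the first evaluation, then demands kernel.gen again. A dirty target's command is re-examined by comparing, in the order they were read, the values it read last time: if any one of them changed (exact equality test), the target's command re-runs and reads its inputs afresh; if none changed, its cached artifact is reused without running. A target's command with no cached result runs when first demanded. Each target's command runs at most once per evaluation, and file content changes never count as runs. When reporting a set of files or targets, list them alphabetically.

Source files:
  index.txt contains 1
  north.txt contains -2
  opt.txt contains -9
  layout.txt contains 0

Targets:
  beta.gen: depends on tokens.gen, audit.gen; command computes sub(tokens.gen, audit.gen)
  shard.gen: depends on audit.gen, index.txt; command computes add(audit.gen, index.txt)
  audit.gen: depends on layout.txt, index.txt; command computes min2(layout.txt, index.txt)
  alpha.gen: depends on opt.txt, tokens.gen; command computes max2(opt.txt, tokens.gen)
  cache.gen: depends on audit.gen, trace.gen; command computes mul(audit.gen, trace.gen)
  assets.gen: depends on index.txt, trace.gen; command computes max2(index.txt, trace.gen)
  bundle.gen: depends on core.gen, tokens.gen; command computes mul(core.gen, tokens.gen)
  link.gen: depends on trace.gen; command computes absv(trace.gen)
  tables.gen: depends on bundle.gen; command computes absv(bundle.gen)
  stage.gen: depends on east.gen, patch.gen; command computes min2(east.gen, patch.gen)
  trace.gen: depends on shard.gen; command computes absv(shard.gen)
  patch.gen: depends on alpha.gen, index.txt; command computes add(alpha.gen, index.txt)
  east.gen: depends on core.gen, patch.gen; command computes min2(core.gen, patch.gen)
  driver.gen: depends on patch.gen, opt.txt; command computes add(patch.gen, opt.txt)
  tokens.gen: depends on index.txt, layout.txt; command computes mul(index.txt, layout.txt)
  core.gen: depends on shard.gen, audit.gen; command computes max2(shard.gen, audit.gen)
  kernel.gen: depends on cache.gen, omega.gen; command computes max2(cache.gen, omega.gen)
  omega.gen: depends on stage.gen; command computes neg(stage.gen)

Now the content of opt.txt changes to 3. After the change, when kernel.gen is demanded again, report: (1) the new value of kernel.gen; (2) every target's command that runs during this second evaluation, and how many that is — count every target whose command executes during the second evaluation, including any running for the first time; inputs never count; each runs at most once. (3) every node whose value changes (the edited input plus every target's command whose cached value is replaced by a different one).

First demand of the output computes:
  audit.gen = min2(0, 1) = 0
  shard.gen = add(0, 1) = 1
  core.gen = max2(1, 0) = 1
  tokens.gen = mul(1, 0) = 0
  alpha.gen = max2(-9, 0) = 0
  patch.gen = add(0, 1) = 1
  east.gen = min2(1, 1) = 1
  stage.gen = min2(1, 1) = 1
  omega.gen = neg(1) = -1
  trace.gen = absv(1) = 1
  cache.gen = mul(0, 1) = 0
  kernel.gen = max2(0, -1) = 0

After the edit, cleaning proceeds:
  alpha.gen: a read changed (opt.txt -9->3) — executes, giving 3.
  patch.gen: a read changed (alpha.gen 0->3) — executes, giving 4.
  east.gen: a read changed (patch.gen 1->4) — executes, giving 1 — identical to its old value.
  stage.gen: a read changed (patch.gen 1->4) — executes, giving 1 — identical to its old value.
  omega.gen: dirty, but its reads are unchanged (stage.gen unchanged); cached -1 stands.
  kernel.gen: dirty, but its reads are unchanged (cache.gen unchanged, omega.gen unchanged); cached 0 stands.

Note where the cutoff bites: omega.gen is checked, finds nothing changed, and keeps its cache.

Demanding kernel.gen again yields 0.
4 target commands run: alpha.gen, east.gen, patch.gen, stage.gen.
The nodes whose values change: alpha.gen, opt.txt, patch.gen.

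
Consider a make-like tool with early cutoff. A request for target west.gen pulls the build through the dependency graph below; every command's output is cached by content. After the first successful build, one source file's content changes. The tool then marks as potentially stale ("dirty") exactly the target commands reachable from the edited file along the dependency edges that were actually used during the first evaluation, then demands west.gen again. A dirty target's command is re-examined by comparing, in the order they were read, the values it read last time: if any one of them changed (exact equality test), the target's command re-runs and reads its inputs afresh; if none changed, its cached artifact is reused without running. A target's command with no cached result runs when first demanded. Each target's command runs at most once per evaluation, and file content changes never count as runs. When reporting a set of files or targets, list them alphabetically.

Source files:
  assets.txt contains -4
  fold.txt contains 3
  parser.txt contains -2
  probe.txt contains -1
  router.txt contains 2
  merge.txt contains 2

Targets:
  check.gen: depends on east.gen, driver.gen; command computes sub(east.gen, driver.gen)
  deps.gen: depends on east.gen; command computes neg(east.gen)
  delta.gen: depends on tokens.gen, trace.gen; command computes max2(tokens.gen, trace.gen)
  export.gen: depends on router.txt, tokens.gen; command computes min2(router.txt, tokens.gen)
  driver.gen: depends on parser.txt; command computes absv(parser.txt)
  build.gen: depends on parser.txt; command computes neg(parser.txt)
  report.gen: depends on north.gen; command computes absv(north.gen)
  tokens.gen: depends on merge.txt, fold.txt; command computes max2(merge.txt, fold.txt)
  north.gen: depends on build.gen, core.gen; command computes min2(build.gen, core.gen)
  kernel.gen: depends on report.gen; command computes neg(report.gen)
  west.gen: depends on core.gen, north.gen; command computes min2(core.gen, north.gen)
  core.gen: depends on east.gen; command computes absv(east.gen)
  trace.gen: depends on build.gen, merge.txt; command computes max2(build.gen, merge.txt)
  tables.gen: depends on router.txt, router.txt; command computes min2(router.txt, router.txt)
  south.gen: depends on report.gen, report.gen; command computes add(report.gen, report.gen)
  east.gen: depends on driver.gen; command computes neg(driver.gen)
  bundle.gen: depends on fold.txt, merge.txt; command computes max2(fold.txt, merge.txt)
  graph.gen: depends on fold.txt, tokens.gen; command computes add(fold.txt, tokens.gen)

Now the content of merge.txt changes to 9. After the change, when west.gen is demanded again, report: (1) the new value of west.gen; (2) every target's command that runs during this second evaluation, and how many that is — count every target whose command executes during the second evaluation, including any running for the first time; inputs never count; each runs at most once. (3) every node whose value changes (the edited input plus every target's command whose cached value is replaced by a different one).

Demanding west.gen again yields 2.
0 target commands run: none.
The nodes whose values change: merge.txt.
Note the shortcut — merge.txt feeds only undemanded nodes, so no recomputation happens.

First demand of the output computes:
  build.gen = neg(-2) = 2
  driver.gen = absv(-2) = 2
  east.gen = neg(2) = -2
  core.gen = absv(-2) = 2
  north.gen = min2(2, 2) = 2
  west.gen = min2(2, 2) = 2

After the edit, cleaning proceeds:
  merge.txt only reaches undemanded nodes; the second demand re-runs nothing.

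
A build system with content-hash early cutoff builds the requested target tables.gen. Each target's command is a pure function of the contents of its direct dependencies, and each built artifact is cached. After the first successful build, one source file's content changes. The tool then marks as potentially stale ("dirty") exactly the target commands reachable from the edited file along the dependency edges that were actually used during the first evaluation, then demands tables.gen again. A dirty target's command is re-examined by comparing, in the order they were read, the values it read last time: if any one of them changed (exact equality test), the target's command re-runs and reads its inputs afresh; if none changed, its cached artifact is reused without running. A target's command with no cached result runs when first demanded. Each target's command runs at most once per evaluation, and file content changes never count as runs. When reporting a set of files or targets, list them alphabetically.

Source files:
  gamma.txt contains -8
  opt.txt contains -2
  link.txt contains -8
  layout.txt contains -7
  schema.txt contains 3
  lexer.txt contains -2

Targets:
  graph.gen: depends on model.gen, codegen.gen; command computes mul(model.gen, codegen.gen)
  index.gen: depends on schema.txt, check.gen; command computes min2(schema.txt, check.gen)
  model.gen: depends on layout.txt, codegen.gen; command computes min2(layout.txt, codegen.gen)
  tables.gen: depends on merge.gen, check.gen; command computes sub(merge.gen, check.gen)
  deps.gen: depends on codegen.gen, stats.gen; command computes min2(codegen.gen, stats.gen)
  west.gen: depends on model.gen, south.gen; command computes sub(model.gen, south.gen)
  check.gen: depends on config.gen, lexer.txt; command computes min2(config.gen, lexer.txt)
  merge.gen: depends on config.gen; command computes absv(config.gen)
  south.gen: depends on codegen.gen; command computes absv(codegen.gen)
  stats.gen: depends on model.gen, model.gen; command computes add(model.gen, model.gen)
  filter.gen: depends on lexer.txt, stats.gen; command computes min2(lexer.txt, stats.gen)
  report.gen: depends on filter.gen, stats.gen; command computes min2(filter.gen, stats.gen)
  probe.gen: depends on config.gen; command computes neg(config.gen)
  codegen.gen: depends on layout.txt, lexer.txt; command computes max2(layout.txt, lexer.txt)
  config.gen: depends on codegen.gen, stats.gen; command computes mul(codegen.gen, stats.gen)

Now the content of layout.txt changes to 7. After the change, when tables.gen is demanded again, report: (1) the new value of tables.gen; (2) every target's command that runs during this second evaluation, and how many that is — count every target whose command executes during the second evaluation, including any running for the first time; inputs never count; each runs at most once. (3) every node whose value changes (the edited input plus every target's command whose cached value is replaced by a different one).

First evaluation (everything demanded from the output):
  codegen.gen = max2(-7, -2) = -2
  model.gen = min2(-7, -2) = -7
  stats.gen = add(-7, -7) = -14
  config.gen = mul(-2, -14) = 28
  check.gen = min2(28, -2) = -2
  merge.gen = absv(28) = 28
  tables.gen = sub(28, -2) = 30

Propagation after the edit:
  codegen.gen: runs — layout.txt -7->7; result 7.
  model.gen: runs — layout.txt -7->7; codegen.gen -2->7; result 7.
  stats.gen: runs — model.gen -7->7; model.gen -7->7; result 14.
  config.gen: runs — codegen.gen -2->7; stats.gen -14->14; result 98.
  check.gen: runs — config.gen 28->98; result -2 (same value as before).
  merge.gen: runs — config.gen 28->98; result 98.
  tables.gen: runs — merge.gen 28->98; result 100.

New value of tables.gen: 100.
Target commands that run: check.gen, codegen.gen, config.gen, merge.gen, model.gen, stats.gen, tables.gen — 7 in total.
Values that change: codegen.gen, config.gen, layout.txt, merge.gen, model.gen, stats.gen, tables.gen.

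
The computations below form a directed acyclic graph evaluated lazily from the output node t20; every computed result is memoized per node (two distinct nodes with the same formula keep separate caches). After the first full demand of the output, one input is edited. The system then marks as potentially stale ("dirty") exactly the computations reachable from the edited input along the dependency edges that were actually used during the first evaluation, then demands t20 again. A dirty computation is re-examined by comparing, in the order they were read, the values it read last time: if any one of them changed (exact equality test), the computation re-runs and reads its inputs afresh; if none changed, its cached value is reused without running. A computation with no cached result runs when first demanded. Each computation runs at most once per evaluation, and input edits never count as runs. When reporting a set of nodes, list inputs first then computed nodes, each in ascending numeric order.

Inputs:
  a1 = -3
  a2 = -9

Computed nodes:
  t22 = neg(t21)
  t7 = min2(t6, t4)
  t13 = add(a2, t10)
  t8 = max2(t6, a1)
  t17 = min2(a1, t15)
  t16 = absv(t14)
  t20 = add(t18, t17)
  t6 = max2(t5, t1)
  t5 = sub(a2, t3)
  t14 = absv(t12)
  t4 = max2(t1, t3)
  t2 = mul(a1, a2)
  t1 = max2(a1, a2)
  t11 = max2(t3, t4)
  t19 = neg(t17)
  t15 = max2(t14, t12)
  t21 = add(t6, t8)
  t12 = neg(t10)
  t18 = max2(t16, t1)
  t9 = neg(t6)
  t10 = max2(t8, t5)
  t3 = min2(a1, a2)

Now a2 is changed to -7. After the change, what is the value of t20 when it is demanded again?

Demanding t20 again yields -3.
Note where the cutoff bites: t6 is checked, finds nothing changed, and keeps its cache.

First demand of the output computes:
  t1 = max2(-3, -9) = -3
  t3 = min2(-3, -9) = -9
  t5 = sub(-9, -9) = 0
  t6 = max2(0, -3) = 0
  t8 = max2(0, -3) = 0
  t10 = max2(0, 0) = 0
  t12 = neg(0) = 0
  t14 = absv(0) = 0
  t15 = max2(0, 0) = 0
  t16 = absv(0) = 0
  t17 = min2(-3, 0) = -3
  t18 = max2(0, -3) = 0
  t20 = add(0, -3) = -3

After the edit, cleaning proceeds:
  t1: a read changed (a2 -9->-7) — executes, giving -3 — identical to its old value.
  t3: a read changed (a2 -9->-7) — executes, giving -7.
  t5: a read changed (a2 -9->-7; t3 -9->-7) — executes, giving 0 — identical to its old value.
  t6: dirty, but its reads are unchanged (t5 unchanged, t1 unchanged); cached 0 stands.
  t8: dirty, but its reads are unchanged (t6 unchanged, a1 unchanged); cached 0 stands.
  t10: dirty, but its reads are unchanged (t8 unchanged, t5 unchanged); cached 0 stands.
  t12: dirty, but its reads are unchanged (t10 unchanged); cached 0 stands.
  t14: dirty, but its reads are unchanged (t12 unchanged); cached 0 stands.
  t15: dirty, but its reads are unchanged (t14 unchanged, t12 unchanged); cached 0 stands.
  t16: dirty, but its reads are unchanged (t14 unchanged); cached 0 stands.
  t17: dirty, but its reads are unchanged (a1 unchanged, t15 unchanged); cached -3 stands.
  t18: dirty, but its reads are unchanged (t16 unchanged, t1 unchanged); cached 0 stands.
  t20: dirty, but its reads are unchanged (t18 unchanged, t17 unchanged); cached -3 stands.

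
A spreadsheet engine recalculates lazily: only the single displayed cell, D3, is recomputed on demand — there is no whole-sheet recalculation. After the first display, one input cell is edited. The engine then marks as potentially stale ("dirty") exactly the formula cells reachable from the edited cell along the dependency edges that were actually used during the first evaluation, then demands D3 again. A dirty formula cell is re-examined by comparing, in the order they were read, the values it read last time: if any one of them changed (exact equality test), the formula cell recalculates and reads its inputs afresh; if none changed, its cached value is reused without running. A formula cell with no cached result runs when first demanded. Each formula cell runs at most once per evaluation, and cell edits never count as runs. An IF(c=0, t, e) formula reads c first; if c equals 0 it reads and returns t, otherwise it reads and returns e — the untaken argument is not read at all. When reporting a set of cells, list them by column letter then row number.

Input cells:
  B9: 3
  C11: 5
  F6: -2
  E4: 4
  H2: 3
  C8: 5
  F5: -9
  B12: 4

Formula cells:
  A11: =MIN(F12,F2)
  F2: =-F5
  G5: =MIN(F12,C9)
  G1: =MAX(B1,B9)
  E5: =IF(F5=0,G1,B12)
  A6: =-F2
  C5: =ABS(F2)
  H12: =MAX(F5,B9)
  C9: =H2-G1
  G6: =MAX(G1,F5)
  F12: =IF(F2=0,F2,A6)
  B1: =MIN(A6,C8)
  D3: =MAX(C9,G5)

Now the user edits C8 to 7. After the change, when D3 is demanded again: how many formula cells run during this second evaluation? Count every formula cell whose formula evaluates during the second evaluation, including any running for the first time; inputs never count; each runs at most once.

First evaluation (everything demanded from the output):
  F2 = -(-9) = 9
  A6 = -(9) = -9
  B1 = MIN(-9, 5) = -9
  F12 = IF(F2=0: F2=9 -> else branch A6) = -9
  G1 = MAX(-9, 3) = 3
  C9 = 3 - 3 = 0
  G5 = MIN(-9, 0) = -9
  D3 = MAX(0, -9) = 0

Propagation after the edit:
  B1: runs — C8 5->7; result -9 (same value as before).
  G1: checked — values it read are unchanged (B1 unchanged, B9 unchanged); reused cached 3 without running.
  C9: checked — values it read are unchanged (H2 unchanged, G1 unchanged); reused cached 0 without running.
  G5: checked — values it read are unchanged (F12 unchanged, C9 unchanged); reused cached -9 without running.
  D3: checked — values it read are unchanged (C9 unchanged, G5 unchanged); reused cached 0 without running.

Key observation: the change is absorbed at B1 — it re-runs but produces the same value, and the output's value is unchanged.

Formula cells that run: B1 — 1 in total.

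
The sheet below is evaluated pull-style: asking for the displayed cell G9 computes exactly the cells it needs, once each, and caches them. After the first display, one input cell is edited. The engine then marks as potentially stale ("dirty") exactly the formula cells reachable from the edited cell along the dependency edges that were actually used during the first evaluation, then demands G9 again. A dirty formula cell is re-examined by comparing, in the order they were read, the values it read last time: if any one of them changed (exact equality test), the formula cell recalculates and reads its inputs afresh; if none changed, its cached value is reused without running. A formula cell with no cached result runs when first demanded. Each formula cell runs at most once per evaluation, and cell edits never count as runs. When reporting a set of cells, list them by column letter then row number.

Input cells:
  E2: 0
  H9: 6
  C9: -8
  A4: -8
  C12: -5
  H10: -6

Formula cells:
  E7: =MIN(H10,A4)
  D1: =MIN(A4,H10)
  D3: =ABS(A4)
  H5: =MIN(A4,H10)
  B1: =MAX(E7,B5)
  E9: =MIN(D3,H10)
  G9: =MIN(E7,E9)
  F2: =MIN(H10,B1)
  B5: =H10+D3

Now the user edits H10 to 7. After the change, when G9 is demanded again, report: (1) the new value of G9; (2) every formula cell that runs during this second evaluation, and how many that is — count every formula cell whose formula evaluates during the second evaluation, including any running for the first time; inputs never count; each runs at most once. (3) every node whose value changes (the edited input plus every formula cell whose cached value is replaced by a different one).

First demand of the output computes:
  D3 = ABS(-8) = 8
  E7 = MIN(-6, -8) = -8
  E9 = MIN(8, -6) = -6
  G9 = MIN(-8, -6) = -8

After the edit, cleaning proceeds:
  E7: a read changed (H10 -6->7) — executes, giving -8 — identical to its old value.
  E9: a read changed (H10 -6->7) — executes, giving 7.
  G9: a read changed (E9 -6->7) — executes, giving -8 — identical to its old value.

Demanding G9 again yields -8.
3 formula cells run: E7, E9, G9.
The nodes whose values change: E9, H10.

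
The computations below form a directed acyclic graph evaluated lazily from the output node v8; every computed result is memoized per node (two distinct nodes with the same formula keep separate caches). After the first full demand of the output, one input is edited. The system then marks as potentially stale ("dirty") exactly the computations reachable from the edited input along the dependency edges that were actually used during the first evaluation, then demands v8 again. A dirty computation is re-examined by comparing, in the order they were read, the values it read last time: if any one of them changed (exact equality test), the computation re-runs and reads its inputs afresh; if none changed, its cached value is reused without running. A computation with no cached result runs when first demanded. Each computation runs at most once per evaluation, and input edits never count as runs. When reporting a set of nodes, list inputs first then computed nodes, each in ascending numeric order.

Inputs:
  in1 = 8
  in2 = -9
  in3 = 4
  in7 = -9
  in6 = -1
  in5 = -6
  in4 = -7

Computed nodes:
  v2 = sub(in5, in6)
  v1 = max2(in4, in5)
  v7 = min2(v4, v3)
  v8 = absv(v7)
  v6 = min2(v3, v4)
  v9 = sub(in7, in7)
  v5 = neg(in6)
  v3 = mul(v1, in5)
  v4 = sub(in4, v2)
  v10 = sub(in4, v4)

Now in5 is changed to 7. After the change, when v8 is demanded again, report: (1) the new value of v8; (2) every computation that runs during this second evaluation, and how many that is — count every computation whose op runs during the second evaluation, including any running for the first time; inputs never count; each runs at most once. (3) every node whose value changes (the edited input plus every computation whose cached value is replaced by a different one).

Demanding v8 again yields 15.
6 computations run: v1, v2, v3, v4, v7, v8.
The nodes whose values change: in5, v1, v2, v3, v4, v7, v8.

First demand of the output computes:
  v1 = max2(-7, -6) = -6
  v2 = sub(-6, -1) = -5
  v3 = mul(-6, -6) = 36
  v4 = sub(-7, -5) = -2
  v7 = min2(-2, 36) = -2
  v8 = absv(-2) = 2

After the edit, cleaning proceeds:
  v1: a read changed (in5 -6->7) — executes, giving 7.
  v2: a read changed (in5 -6->7) — executes, giving 8.
  v3: a read changed (v1 -6->7; in5 -6->7) — executes, giving 49.
  v4: a read changed (v2 -5->8) — executes, giving -15.
  v7: a read changed (v4 -2->-15; v3 36->49) — executes, giving -15.
  v8: a read changed (v7 -2->-15) — executes, giving 15.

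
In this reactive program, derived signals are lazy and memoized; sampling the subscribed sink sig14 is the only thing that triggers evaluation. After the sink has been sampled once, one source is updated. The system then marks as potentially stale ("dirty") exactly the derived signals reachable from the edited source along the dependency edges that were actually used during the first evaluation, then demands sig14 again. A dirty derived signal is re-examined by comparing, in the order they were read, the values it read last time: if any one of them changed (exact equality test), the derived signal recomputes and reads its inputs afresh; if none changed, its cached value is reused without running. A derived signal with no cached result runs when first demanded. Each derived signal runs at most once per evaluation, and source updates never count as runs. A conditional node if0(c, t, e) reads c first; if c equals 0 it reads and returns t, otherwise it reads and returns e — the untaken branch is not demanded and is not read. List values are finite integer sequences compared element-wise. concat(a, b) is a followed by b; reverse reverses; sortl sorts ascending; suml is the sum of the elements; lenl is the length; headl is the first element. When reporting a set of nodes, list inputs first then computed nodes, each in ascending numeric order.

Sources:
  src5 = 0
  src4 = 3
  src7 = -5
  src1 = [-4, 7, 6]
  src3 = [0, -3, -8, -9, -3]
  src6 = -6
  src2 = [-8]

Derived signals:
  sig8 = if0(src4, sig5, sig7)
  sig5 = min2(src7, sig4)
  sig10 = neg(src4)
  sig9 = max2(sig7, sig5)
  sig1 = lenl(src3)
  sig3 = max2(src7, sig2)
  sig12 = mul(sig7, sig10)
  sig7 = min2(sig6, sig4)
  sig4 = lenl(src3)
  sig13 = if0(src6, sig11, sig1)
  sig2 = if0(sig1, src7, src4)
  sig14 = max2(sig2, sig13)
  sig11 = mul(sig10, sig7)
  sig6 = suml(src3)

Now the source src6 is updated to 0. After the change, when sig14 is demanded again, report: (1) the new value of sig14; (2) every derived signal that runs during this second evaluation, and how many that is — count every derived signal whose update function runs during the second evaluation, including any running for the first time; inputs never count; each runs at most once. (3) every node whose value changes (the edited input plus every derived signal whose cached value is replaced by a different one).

First demand of the output computes:
  sig1 = lenl([0, -3, -8, -9, -3]) = 5
  sig2 = if0(sig1=5 -> else branch src4) = 3
  sig13 = if0(src6=-6 -> else branch sig1) = 5
  sig14 = max2(3, 5) = 5

After the edit, cleaning proceeds:
  sig4: had never run; runs now, result 5.
  sig6: had never run; runs now, result -23.
  sig7: had never run; runs now, result -23.
  sig10: had never run; runs now, result -3.
  sig11: had never run; runs now, result 69.
  sig13: a read changed (src6 -6->0) — executes, giving 69.
  sig14: a read changed (sig13 5->69) — executes, giving 69.

Note the branch switch — sig4, sig6, sig7, sig10, sig11 had no cache and run now for the first time.

Demanding sig14 again yields 69.
7 derived signals run: sig4, sig6, sig7, sig10, sig11, sig13, sig14.
The nodes whose values change: src6, sig13, sig14.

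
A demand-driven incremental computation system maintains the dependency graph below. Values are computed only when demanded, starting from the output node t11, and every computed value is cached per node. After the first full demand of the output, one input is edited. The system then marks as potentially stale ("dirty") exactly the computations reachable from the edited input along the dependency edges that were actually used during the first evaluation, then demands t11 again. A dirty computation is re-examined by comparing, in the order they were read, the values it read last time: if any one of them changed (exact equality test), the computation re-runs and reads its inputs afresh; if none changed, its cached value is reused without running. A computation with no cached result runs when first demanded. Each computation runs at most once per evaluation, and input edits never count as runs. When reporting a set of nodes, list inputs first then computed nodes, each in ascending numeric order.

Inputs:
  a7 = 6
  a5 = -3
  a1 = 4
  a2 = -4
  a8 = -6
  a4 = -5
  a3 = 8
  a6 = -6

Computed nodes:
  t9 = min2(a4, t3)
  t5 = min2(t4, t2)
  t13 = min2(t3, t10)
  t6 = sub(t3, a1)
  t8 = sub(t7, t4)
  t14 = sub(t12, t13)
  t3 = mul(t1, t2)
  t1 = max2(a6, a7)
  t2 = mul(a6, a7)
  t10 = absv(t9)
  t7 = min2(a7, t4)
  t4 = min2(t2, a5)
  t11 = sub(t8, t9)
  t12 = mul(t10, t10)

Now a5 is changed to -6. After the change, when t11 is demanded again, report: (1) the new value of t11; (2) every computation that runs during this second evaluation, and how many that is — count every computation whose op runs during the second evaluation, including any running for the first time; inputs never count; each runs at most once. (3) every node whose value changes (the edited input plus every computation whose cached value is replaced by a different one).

New value of t11: 216.
Computations that run: t4 — 1 in total.
Values that change: a5.
Key observation: the change is absorbed at t4 — it re-runs but produces the same value, and the output's value is unchanged.

First evaluation (everything demanded from the output):
  t1 = max2(-6, 6) = 6
  t2 = mul(-6, 6) = -36
  t3 = mul(6, -36) = -216
  t4 = min2(-36, -3) = -36
  t7 = min2(6, -36) = -36
  t8 = sub(-36, -36) = 0
  t9 = min2(-5, -216) = -216
  t11 = sub(0, -216) = 216

Propagation after the edit:
  t4: runs — a5 -3->-6; result -36 (same value as before).
  t7: checked — values it read are unchanged (a7 unchanged, t4 unchanged); reused cached -36 without running.
  t8: checked — values it read are unchanged (t7 unchanged, t4 unchanged); reused cached 0 without running.
  t11: checked — values it read are unchanged (t8 unchanged, t9 unchanged); reused cached 216 without running.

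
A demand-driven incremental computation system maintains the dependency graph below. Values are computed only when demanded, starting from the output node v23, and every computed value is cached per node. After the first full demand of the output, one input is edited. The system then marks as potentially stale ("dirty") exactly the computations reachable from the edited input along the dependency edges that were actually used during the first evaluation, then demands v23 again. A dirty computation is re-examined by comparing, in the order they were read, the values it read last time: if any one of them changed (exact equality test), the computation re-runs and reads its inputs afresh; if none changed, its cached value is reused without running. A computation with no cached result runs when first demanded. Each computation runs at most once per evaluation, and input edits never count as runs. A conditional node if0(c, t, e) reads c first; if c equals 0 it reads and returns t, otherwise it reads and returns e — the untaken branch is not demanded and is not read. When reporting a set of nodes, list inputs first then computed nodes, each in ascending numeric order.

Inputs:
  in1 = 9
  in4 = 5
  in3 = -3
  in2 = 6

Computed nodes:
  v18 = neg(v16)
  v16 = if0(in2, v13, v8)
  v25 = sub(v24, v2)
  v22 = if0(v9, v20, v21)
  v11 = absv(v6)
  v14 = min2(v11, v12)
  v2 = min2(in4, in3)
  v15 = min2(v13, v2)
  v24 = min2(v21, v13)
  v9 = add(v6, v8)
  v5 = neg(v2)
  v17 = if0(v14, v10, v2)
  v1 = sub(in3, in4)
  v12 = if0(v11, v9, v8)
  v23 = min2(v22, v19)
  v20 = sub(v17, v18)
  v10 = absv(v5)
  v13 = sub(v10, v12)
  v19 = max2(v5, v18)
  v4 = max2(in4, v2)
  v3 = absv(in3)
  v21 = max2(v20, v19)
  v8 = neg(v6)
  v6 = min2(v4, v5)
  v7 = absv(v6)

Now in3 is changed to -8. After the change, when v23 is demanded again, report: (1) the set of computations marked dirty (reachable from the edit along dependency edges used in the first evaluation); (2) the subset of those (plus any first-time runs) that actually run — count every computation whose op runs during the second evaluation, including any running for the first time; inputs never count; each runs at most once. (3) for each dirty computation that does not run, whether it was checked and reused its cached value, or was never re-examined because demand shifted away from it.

Marked dirty: v2, v4, v5, v6, v8, v9, v11, v12, v14, v16, v17, v18, v19, v20, v22, v23.
Computations that run: v2, v4, v5, v6, v8, v9, v11, v12, v14, v16, v17, v18, v19, v20, v22, v23 — 16 in total.
Every dirty computation ran.

First evaluation (everything demanded from the output):
  v2 = min2(5, -3) = -3
  v4 = max2(5, -3) = 5
  v5 = neg(-3) = 3
  v6 = min2(5, 3) = 3
  v8 = neg(3) = -3
  v9 = add(3, -3) = 0
  v11 = absv(3) = 3
  v12 = if0(v11=3 -> else branch v8) = -3
  v14 = min2(3, -3) = -3
  v16 = if0(in2=6 -> else branch v8) = -3
  v17 = if0(v14=-3 -> else branch v2) = -3
  v18 = neg(-3) = 3
  v19 = max2(3, 3) = 3
  v20 = sub(-3, 3) = -6
  v22 = if0(v9=0 -> then branch v20) = -6
  v23 = min2(-6, 3) = -6

Propagation after the edit:
  v2: runs — in3 -3->-8; result -8.
  v4: runs — v2 -3->-8; result 5 (same value as before).
  v5: runs — v2 -3->-8; result 8.
  v6: runs — v5 3->8; result 5.
  v8: runs — v6 3->5; result -5.
  v9: runs — v6 3->5; v8 -3->-5; result 0 (same value as before).
  v11: runs — v6 3->5; result 5.
  v12: runs — v11 3->5; v8 -3->-5; result -5.
  v14: runs — v11 3->5; v12 -3->-5; result -5.
  v16: runs — v8 -3->-5; result -5.
  v17: runs — v14 -3->-5; v2 -3->-8; result -8.
  v18: runs — v16 -3->-5; result 5.
  v19: runs — v5 3->8; v18 3->5; result 8.
  v20: runs — v17 -3->-8; v18 3->5; result -13.
  v22: runs — v20 -6->-13; result -13.
  v23: runs — v22 -6->-13; v19 3->8; result -13.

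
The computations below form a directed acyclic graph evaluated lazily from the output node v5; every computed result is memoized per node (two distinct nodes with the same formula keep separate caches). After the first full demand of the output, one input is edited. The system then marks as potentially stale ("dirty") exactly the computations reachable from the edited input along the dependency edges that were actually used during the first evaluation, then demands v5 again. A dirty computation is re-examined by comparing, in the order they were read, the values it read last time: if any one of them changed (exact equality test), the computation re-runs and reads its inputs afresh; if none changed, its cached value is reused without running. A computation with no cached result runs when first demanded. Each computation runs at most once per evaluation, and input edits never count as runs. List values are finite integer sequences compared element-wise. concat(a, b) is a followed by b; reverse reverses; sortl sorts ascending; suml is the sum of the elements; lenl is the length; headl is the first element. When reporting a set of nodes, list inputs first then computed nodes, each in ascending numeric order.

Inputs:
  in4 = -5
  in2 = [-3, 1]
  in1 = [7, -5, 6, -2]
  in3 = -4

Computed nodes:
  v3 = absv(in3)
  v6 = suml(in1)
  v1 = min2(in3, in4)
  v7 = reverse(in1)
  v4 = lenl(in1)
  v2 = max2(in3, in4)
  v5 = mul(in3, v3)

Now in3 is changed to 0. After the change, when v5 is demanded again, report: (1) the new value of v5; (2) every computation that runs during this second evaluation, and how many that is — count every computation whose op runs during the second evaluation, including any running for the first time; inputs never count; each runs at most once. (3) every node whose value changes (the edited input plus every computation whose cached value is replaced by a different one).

Demanding v5 again yields 0.
2 computations run: v3, v5.
The nodes whose values change: in3, v3, v5.

First demand of the output computes:
  v3 = absv(-4) = 4
  v5 = mul(-4, 4) = -16

After the edit, cleaning proceeds:
  v3: a read changed (in3 -4->0) — executes, giving 0.
  v5: a read changed (in3 -4->0; v3 4->0) — executes, giving 0.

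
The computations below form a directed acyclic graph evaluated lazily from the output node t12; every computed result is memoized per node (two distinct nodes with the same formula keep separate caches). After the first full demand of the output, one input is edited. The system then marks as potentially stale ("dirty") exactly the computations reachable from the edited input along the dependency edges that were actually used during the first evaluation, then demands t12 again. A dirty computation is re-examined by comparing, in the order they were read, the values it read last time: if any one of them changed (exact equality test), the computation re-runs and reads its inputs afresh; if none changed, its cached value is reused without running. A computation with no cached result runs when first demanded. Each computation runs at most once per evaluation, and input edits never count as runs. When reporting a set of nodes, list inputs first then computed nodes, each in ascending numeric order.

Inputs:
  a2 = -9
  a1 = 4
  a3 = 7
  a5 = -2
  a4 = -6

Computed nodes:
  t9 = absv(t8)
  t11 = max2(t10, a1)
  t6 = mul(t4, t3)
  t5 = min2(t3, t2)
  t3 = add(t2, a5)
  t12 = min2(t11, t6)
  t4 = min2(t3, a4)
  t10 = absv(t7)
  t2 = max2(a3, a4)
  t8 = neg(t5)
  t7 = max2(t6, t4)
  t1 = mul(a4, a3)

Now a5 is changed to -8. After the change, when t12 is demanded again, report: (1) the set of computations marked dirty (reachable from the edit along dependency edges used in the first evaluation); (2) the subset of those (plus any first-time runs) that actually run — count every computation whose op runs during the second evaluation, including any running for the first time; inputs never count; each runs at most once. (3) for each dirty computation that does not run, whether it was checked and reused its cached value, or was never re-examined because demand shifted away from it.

First demand of the output computes:
  t2 = max2(7, -6) = 7
  t3 = add(7, -2) = 5
  t4 = min2(5, -6) = -6
  t6 = mul(-6, 5) = -30
  t7 = max2(-30, -6) = -6
  t10 = absv(-6) = 6
  t11 = max2(6, 4) = 6
  t12 = min2(6, -30) = -30

After the edit, cleaning proceeds:
  t3: a read changed (a5 -2->-8) — executes, giving -1.
  t4: a read changed (t3 5->-1) — executes, giving -6 — identical to its old value.
  t6: a read changed (t3 5->-1) — executes, giving 6.
  t7: a read changed (t6 -30->6) — executes, giving 6.
  t10: a read changed (t7 -6->6) — executes, giving 6 — identical to its old value.
  t11: dirty, but its reads are unchanged (t10 unchanged, a1 unchanged); cached 6 stands.
  t12: a read changed (t6 -30->6) — executes, giving 6.

Note where the cutoff bites: t11 is checked, finds nothing changed, and keeps its cache.

The edit dirties: t3, t4, t6, t7, t10, t11, t12.
6 computations run: t3, t4, t6, t7, t10, t12.
Cache hits after checking: t11.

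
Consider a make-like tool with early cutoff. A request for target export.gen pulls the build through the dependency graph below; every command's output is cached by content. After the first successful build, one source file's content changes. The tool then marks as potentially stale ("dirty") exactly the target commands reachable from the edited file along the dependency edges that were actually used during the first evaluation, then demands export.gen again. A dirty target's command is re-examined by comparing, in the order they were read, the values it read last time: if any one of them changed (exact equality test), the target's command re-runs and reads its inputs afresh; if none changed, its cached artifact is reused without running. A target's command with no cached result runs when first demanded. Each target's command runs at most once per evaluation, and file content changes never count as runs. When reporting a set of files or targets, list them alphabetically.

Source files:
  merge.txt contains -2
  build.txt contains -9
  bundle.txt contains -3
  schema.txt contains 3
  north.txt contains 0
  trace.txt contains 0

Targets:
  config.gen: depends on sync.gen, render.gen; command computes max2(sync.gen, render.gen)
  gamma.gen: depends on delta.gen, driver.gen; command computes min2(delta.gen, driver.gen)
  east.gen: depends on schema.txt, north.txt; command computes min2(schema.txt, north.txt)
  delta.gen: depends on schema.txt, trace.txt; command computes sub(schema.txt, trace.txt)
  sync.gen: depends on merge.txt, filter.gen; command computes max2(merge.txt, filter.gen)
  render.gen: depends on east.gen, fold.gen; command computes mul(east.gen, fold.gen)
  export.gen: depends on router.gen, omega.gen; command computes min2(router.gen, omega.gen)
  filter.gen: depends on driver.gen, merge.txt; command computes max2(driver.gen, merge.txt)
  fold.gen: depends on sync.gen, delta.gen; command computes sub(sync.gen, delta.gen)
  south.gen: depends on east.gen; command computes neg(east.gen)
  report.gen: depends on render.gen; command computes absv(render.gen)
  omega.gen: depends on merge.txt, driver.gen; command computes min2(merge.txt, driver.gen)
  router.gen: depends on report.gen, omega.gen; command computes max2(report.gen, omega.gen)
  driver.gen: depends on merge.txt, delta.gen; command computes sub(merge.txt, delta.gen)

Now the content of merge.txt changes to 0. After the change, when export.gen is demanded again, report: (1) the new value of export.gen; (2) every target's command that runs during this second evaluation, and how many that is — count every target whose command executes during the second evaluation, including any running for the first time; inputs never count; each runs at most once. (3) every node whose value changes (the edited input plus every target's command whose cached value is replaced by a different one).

First demand of the output computes:
  delta.gen = sub(3, 0) = 3
  driver.gen = sub(-2, 3) = -5
  east.gen = min2(3, 0) = 0
  filter.gen = max2(-5, -2) = -2
  omega.gen = min2(-2, -5) = -5
  sync.gen = max2(-2, -2) = -2
  fold.gen = sub(-2, 3) = -5
  render.gen = mul(0, -5) = 0
  report.gen = absv(0) = 0
  router.gen = max2(0, -5) = 0
  export.gen = min2(0, -5) = -5

After the edit, cleaning proceeds:
  driver.gen: a read changed (merge.txt -2->0) — executes, giving -3.
  filter.gen: a read changed (driver.gen -5->-3; merge.txt -2->0) — executes, giving 0.
  omega.gen: a read changed (merge.txt -2->0; driver.gen -5->-3) — executes, giving -3.
  sync.gen: a read changed (merge.txt -2->0; filter.gen -2->0) — executes, giving 0.
  fold.gen: a read changed (sync.gen -2->0) — executes, giving -3.
  render.gen: a read changed (fold.gen -5->-3) — executes, giving 0 — identical to its old value.
  report.gen: dirty, but its reads are unchanged (render.gen unchanged); cached 0 stands.
  router.gen: a read changed (omega.gen -5->-3) — executes, giving 0 — identical to its old value.
  export.gen: a read changed (omega.gen -5->-3) — executes, giving -3.

Note where the cutoff bites: report.gen is checked, finds nothing changed, and keeps its cache.

Demanding export.gen again yields -3.
8 target commands run: driver.gen, export.gen, filter.gen, fold.gen, omega.gen, render.gen, router.gen, sync.gen.
The nodes whose values change: driver.gen, export.gen, filter.gen, fold.gen, merge.txt, omega.gen, sync.gen.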